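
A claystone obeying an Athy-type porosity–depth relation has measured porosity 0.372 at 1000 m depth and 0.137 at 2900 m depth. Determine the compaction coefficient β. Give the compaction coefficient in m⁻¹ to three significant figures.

Working in km (1 km = 1000 m; β in km⁻¹ = β in m⁻¹ × 1000):
Athy: phi(Z) = phi₀ e^(−βZ) ⇒ phi₁/phi₂ = e^{β(Z₂−Z₁)} ⇒ β = ln(phi₁/phi₂)/(Z₂−Z₁)
β = ln(0.372/0.137) / (2.9 − 1) = ln(2.715) / 1.9 = 0.9989 / 1.9 = 0.5257 km⁻¹

0.000526 m⁻¹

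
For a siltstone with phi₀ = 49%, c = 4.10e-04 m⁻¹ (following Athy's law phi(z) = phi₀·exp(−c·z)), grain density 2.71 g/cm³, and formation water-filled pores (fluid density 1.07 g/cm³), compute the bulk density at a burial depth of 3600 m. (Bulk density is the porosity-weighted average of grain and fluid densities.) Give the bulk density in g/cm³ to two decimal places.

2.53 g/cm³

Working in km (1 km = 1000 m; c in km⁻¹ = c in m⁻¹ × 1000):
Porosity at depth: phi = 0.49·exp(−0.41×3.6) = 0.49×0.2286 = 0.1120
Bulk density: ρ_b = (1−phi)ρ_g + phi·ρ_f = 0.8880×2.71 + 0.1120×1.07
       = 2.407 + 0.120 = 2.526 g/cm³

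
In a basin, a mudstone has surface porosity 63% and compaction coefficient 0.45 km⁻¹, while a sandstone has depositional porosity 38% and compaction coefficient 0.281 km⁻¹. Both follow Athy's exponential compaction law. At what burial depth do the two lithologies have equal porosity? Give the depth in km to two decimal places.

2.99 km

Set phi₀ₐ e^(−βₐz) = phi₀ᵦ e^(−βᵦz) ⇒ ln(phi₀ₐ/phi₀ᵦ) = (βₐ − βᵦ)·z
z = ln(0.63/0.38) / (0.45 − 0.281) = 0.5055 / 0.169 = 2.991 km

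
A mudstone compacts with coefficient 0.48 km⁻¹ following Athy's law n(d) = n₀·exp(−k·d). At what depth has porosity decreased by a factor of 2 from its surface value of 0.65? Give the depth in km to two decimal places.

1.44 km

n/n₀ = 1/2 ⇒ exp(−k·d) = 1/2 ⇒ d = ln(2) / k
d = 0.6931 / 0.48 = 1.444 km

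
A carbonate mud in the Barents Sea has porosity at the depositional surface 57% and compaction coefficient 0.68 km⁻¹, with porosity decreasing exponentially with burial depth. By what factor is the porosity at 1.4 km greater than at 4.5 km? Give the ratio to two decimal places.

8.23

phi(d₁)/phi(d₂) = e^(−c·d₁)/e^(−c·d₂) = e^{c(d₂−d₁)}
= exp(0.68 × 3.1) = exp(2.108) = 8.2318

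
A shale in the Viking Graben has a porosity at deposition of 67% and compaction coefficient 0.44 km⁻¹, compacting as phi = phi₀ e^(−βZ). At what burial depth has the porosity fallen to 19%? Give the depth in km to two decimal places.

Invert Athy's law: Z = ln(phi₀/phi) / β
Z = ln(0.67/0.19) / 0.44 = ln(3.526) / 0.44 = 1.2603 / 0.44 = 2.864 km

2.86 km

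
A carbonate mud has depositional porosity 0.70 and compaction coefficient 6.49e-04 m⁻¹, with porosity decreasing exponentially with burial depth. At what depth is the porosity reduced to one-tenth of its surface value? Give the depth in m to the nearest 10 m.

3550 m

Working in km (1 km = 1000 m; β in km⁻¹ = β in m⁻¹ × 1000):
n/n₀ = 1/10 ⇒ exp(−β·d) = 1/10 ⇒ d = ln(10) / β
d = 2.3026 / 0.649 = 3.548 km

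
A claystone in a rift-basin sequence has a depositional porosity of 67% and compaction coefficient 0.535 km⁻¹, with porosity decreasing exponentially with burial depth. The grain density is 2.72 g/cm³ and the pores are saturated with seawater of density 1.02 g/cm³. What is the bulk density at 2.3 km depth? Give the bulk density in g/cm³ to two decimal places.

2.39 g/cm³

Porosity at depth: n = 0.67·exp(−0.535×2.3) = 0.67×0.2921 = 0.1957
Bulk density: ρ_b = (1−n)ρ_g + n·ρ_f = 0.8043×2.72 + 0.1957×1.02
       = 2.188 + 0.200 = 2.387 g/cm³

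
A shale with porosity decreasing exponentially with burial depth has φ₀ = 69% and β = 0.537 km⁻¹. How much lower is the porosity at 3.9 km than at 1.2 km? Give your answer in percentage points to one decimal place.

27.7 percentage points

φ(1.2) = 0.69·e^(−0.537×1.2) = 0.3622
φ(3.9) = 0.69·e^(−0.537×3.9) = 0.0850
Δφ = 0.3622 − 0.0850 = 0.2773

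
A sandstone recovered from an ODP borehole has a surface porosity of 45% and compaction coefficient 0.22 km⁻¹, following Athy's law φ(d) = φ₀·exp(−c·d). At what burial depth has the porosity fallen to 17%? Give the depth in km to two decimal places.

Invert Athy's law: d = ln(φ₀/φ) / c
d = ln(0.45/0.17) / 0.22 = ln(2.647) / 0.22 = 0.9734 / 0.22 = 4.425 km

4.42 km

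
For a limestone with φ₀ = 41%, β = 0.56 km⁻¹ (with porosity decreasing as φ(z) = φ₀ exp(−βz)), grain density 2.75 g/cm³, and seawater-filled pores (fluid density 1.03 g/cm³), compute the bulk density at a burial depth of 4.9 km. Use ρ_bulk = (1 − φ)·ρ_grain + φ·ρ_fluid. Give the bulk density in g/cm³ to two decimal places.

Porosity at depth: φ = 0.41·exp(−0.56×4.9) = 0.41×0.0643 = 0.0264
Bulk density: ρ_b = (1−φ)ρ_g + φ·ρ_f = 0.9736×2.75 + 0.0264×1.03
       = 2.677 + 0.027 = 2.705 g/cm³

2.70 g/cm³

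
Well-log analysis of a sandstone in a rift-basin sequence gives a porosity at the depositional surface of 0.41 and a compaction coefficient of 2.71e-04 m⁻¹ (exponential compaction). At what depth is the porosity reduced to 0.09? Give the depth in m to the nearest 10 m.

5600 m

Working in km (1 km = 1000 m; β in km⁻¹ = β in m⁻¹ × 1000):
Invert Athy's law: Z = ln(n₀/n) / β
Z = ln(0.41/0.09) / 0.271 = ln(4.556) / 0.271 = 1.5163 / 0.271 = 5.595 km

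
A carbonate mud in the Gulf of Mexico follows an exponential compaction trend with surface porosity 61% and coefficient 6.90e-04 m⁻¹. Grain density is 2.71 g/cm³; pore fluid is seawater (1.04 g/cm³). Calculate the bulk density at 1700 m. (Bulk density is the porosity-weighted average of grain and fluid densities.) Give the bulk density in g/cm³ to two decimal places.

2.39 g/cm³

Working in km (1 km = 1000 m; k in km⁻¹ = k in m⁻¹ × 1000):
Porosity at depth: n = 0.61·exp(−0.69×1.7) = 0.61×0.3094 = 0.1888
Bulk density: ρ_b = (1−n)ρ_g + n·ρ_f = 0.8112×2.71 + 0.1888×1.04
       = 2.198 + 0.196 = 2.395 g/cm³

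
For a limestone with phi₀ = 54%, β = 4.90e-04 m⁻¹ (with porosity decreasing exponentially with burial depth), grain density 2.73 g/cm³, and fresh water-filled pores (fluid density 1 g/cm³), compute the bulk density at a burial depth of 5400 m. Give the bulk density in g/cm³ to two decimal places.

Working in km (1 km = 1000 m; β in km⁻¹ = β in m⁻¹ × 1000):
Porosity at depth: phi = 0.54·exp(−0.49×5.4) = 0.54×0.0709 = 0.0383
Bulk density: ρ_b = (1−phi)ρ_g + phi·ρ_f = 0.9617×2.73 + 0.0383×1
       = 2.625 + 0.038 = 2.664 g/cm³

2.66 g/cm³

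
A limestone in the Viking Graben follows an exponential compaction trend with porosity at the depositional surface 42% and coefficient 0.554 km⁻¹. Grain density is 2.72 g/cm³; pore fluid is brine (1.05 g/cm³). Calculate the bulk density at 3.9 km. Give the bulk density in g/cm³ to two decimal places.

Porosity at depth: phi = 0.42·exp(−0.554×3.9) = 0.42×0.1153 = 0.0484
Bulk density: ρ_b = (1−phi)ρ_g + phi·ρ_f = 0.9516×2.72 + 0.0484×1.05
       = 2.588 + 0.051 = 2.639 g/cm³

2.64 g/cm³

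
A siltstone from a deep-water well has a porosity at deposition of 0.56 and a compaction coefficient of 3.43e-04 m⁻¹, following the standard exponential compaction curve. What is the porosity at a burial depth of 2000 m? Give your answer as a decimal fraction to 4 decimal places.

Working in km (1 km = 1000 m; c in km⁻¹ = c in m⁻¹ × 1000):
n = n₀·exp(−c·Z) = 0.56 × exp(−0.343 × 2) = 0.56 × exp(−0.686)
  = 0.56 × 0.5036 = 0.2820

0.2820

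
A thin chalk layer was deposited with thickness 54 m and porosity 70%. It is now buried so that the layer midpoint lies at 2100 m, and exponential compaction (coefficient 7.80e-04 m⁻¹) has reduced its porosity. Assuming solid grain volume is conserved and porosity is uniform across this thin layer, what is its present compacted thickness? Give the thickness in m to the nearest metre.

19 m

Working in km (1 km = 1000 m; β in km⁻¹ = β in m⁻¹ × 1000):
Porosity at 2.1 km: φ = 0.7·exp(−0.78×2.1) = 0.1361
Solid-volume conservation: h(1−φ) = h₀(1−φ₀) ⇒ h = h₀·(1−φ₀)/(1−φ)
h = 0.054 × (1 − 0.7)/(1 − 0.1361) = 0.054 × 0.3472 = 0.0188 km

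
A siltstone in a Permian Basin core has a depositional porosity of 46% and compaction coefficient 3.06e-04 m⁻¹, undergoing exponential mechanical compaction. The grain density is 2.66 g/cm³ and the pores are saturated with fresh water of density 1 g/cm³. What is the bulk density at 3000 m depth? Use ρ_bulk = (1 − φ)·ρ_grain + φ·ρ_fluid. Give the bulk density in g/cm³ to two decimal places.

2.36 g/cm³

Working in km (1 km = 1000 m; c in km⁻¹ = c in m⁻¹ × 1000):
Porosity at depth: phi = 0.46·exp(−0.306×3) = 0.46×0.3993 = 0.1837
Bulk density: ρ_b = (1−phi)ρ_g + phi·ρ_f = 0.8163×2.66 + 0.1837×1
       = 2.171 + 0.184 = 2.355 g/cm³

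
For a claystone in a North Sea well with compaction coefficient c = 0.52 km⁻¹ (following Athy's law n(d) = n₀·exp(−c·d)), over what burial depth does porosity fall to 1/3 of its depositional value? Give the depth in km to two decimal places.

2.11 km

n/n₀ = 1/3 ⇒ exp(−c·d) = 1/3 ⇒ d = ln(3) / c
d = 1.0986 / 0.52 = 2.113 km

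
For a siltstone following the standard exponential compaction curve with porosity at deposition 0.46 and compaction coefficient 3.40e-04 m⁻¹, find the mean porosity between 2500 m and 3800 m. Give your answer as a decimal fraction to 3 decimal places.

Working in km (1 km = 1000 m; c in km⁻¹ = c in m⁻¹ × 1000):
⟨phi⟩ = (1/(z₂−z₁)) ∫ phi₀ e^(−cz) dz = phi₀·(e^(−c·z₁) − e^(−c·z₂)) / (c·(z₂−z₁))
e^(−0.34×2.5) = 0.4274; e^(−0.34×3.8) = 0.2747
⟨phi⟩ = 0.46 × (0.4274 − 0.2747) / (0.34 × 1.3) = 0.46 × 0.3455 = 0.1589

0.159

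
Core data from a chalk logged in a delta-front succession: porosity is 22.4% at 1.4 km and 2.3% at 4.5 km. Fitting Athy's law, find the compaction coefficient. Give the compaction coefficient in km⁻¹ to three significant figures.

0.734 km⁻¹

Athy: phi(z) = phi₀ e^(−βz) ⇒ phi₁/phi₂ = e^{β(z₂−z₁)} ⇒ β = ln(phi₁/phi₂)/(z₂−z₁)
β = ln(0.224/0.023) / (4.5 − 1.4) = ln(9.739) / 3.1 = 2.2762 / 3.1 = 0.7342 km⁻¹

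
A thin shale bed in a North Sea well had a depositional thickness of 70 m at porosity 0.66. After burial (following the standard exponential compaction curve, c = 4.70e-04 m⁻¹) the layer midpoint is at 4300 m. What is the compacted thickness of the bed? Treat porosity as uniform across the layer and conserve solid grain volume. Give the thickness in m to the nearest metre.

26 m

Working in km (1 km = 1000 m; c in km⁻¹ = c in m⁻¹ × 1000):
Porosity at 4.3 km: n = 0.66·exp(−0.47×4.3) = 0.0875
Solid-volume conservation: h(1−n) = h₀(1−n₀) ⇒ h = h₀·(1−n₀)/(1−n)
h = 0.07 × (1 − 0.66)/(1 − 0.0875) = 0.07 × 0.3726 = 0.0261 km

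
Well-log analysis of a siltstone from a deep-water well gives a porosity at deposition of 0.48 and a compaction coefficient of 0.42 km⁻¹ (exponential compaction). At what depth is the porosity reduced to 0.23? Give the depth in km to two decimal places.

Invert Athy's law: d = ln(n₀/n) / c
d = ln(0.48/0.23) / 0.42 = ln(2.087) / 0.42 = 0.7357 / 0.42 = 1.752 km

1.75 km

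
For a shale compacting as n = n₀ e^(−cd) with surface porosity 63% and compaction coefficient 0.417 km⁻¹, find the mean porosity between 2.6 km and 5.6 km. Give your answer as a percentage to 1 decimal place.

⟨n⟩ = (1/(d₂−d₁)) ∫ n₀ e^(−cd) dd = n₀·(e^(−c·d₁) − e^(−c·d₂)) / (c·(d₂−d₁))
e^(−0.417×2.6) = 0.3382; e^(−0.417×5.6) = 0.0968
⟨n⟩ = 0.63 × (0.3382 − 0.0968) / (0.417 × 3) = 0.63 × 0.1930 = 0.1216

12.2%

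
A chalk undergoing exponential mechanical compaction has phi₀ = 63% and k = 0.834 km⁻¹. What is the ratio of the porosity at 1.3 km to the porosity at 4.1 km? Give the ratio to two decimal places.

phi(Z₁)/phi(Z₂) = e^(−k·Z₁)/e^(−k·Z₂) = e^{k(Z₂−Z₁)}
= exp(0.834 × 2.8) = exp(2.335) = 10.3315

10.33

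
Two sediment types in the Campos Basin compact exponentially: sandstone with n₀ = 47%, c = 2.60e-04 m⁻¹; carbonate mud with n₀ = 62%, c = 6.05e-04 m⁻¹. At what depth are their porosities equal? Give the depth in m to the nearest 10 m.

800 m

Working in km (1 km = 1000 m; c in km⁻¹ = c in m⁻¹ × 1000):
Set n₀ₐ e^(−cₐz) = n₀ᵦ e^(−cᵦz) ⇒ ln(n₀ₐ/n₀ᵦ) = (cₐ − cᵦ)·z
z = ln(0.47/0.62) / (0.26 − 0.605) = -0.2770 / -0.345 = 0.803 km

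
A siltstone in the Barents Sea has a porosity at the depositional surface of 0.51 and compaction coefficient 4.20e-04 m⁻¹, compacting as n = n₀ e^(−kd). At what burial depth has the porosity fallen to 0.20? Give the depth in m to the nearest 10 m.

2230 m

Working in km (1 km = 1000 m; k in km⁻¹ = k in m⁻¹ × 1000):
Invert Athy's law: d = ln(n₀/n) / k
d = ln(0.51/0.2) / 0.42 = ln(2.55) / 0.42 = 0.9361 / 0.42 = 2.229 km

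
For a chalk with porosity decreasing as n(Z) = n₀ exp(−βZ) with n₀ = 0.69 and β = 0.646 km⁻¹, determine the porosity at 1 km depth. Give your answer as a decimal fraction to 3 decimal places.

0.362

n = n₀·exp(−β·Z) = 0.69 × exp(−0.646 × 1) = 0.69 × exp(−0.646)
  = 0.69 × 0.5241 = 0.3617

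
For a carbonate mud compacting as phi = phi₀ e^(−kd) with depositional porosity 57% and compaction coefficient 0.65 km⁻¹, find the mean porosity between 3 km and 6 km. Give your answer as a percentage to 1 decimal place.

3.6%

⟨phi⟩ = (1/(d₂−d₁)) ∫ phi₀ e^(−kd) dd = phi₀·(e^(−k·d₁) − e^(−k·d₂)) / (k·(d₂−d₁))
e^(−0.65×3) = 0.1423; e^(−0.65×6) = 0.0202
⟨phi⟩ = 0.57 × (0.1423 − 0.0202) / (0.65 × 3) = 0.57 × 0.0626 = 0.0357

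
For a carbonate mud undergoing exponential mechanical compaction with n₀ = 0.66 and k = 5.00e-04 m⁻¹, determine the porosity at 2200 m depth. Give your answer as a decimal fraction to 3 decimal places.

0.220

Working in km (1 km = 1000 m; k in km⁻¹ = k in m⁻¹ × 1000):
n = n₀·exp(−k·Z) = 0.66 × exp(−0.5 × 2.2) = 0.66 × exp(−1.1)
  = 0.66 × 0.3329 = 0.2197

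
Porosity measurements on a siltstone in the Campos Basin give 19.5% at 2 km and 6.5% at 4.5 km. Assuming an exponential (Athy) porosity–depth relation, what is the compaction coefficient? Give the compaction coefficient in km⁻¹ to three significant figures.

Athy: φ(z) = φ₀ e^(−cz) ⇒ φ₁/φ₂ = e^{c(z₂−z₁)} ⇒ c = ln(φ₁/φ₂)/(z₂−z₁)
c = ln(0.195/0.065) / (4.5 − 2) = ln(3) / 2.5 = 1.0986 / 2.5 = 0.4394 km⁻¹

0.439 km⁻¹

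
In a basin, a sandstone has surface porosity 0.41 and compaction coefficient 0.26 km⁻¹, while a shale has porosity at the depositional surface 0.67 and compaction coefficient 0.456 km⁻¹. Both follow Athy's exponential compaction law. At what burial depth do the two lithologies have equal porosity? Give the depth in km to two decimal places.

2.51 km

Set φ₀ₐ e^(−cₐZ) = φ₀ᵦ e^(−cᵦZ) ⇒ ln(φ₀ₐ/φ₀ᵦ) = (cₐ − cᵦ)·Z
Z = ln(0.41/0.67) / (0.26 − 0.456) = -0.4911 / -0.196 = 2.506 km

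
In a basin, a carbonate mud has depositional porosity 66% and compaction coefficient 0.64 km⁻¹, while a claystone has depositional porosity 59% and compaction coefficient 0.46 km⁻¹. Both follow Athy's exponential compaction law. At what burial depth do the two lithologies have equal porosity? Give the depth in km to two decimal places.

0.62 km

Set n₀ₐ e^(−cₐd) = n₀ᵦ e^(−cᵦd) ⇒ ln(n₀ₐ/n₀ᵦ) = (cₐ − cᵦ)·d
d = ln(0.66/0.59) / (0.64 − 0.46) = 0.1121 / 0.18 = 0.623 km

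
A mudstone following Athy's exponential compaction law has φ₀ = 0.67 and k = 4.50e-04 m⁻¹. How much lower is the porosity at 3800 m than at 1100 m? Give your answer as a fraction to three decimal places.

0.287

Working in km (1 km = 1000 m; k in km⁻¹ = k in m⁻¹ × 1000):
φ(1.1) = 0.67·e^(−0.45×1.1) = 0.4084
φ(3.8) = 0.67·e^(−0.45×3.8) = 0.1212
Δφ = 0.4084 − 0.1212 = 0.2872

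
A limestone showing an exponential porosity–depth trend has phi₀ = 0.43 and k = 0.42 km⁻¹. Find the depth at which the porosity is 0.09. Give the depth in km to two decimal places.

3.72 km

Invert Athy's law: Z = ln(phi₀/phi) / k
Z = ln(0.43/0.09) / 0.42 = ln(4.778) / 0.42 = 1.5640 / 0.42 = 3.724 km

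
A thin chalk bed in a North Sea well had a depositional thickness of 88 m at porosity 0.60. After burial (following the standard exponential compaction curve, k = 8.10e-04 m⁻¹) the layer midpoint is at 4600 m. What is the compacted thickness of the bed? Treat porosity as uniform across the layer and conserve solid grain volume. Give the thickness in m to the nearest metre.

Working in km (1 km = 1000 m; k in km⁻¹ = k in m⁻¹ × 1000):
Porosity at 4.6 km: n = 0.6·exp(−0.81×4.6) = 0.0145
Solid-volume conservation: h(1−n) = h₀(1−n₀) ⇒ h = h₀·(1−n₀)/(1−n)
h = 0.088 × (1 − 0.6)/(1 − 0.0145) = 0.088 × 0.4059 = 0.0357 km

36 m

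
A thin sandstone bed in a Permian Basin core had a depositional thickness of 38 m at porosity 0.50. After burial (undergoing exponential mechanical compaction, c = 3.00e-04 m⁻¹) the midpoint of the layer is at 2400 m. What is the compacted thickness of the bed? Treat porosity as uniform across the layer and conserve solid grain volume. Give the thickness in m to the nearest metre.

25 m

Working in km (1 km = 1000 m; c in km⁻¹ = c in m⁻¹ × 1000):
Porosity at 2.4 km: n = 0.5·exp(−0.3×2.4) = 0.2434
Solid-volume conservation: h(1−n) = h₀(1−n₀) ⇒ h = h₀·(1−n₀)/(1−n)
h = 0.038 × (1 − 0.5)/(1 − 0.2434) = 0.038 × 0.6608 = 0.0251 km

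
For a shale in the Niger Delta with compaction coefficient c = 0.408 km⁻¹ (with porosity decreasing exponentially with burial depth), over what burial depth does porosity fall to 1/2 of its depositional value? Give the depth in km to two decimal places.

φ/φ₀ = 1/2 ⇒ exp(−c·d) = 1/2 ⇒ d = ln(2) / c
d = 0.6931 / 0.408 = 1.699 km

1.70 km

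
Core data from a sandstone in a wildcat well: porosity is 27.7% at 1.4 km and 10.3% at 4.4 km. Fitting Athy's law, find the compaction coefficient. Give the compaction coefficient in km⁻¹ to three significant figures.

0.330 km⁻¹

Athy: φ(z) = φ₀ e^(−cz) ⇒ φ₁/φ₂ = e^{c(z₂−z₁)} ⇒ c = ln(φ₁/φ₂)/(z₂−z₁)
c = ln(0.277/0.103) / (4.4 − 1.4) = ln(2.689) / 3 = 0.9893 / 3 = 0.3298 km⁻¹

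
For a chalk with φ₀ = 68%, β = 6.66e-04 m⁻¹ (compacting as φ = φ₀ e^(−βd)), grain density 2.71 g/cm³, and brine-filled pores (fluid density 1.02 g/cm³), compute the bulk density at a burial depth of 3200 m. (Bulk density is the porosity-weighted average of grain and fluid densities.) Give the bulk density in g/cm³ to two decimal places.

2.57 g/cm³

Working in km (1 km = 1000 m; β in km⁻¹ = β in m⁻¹ × 1000):
Porosity at depth: φ = 0.68·exp(−0.666×3.2) = 0.68×0.1187 = 0.0807
Bulk density: ρ_b = (1−φ)ρ_g + φ·ρ_f = 0.9193×2.71 + 0.0807×1.02
       = 2.491 + 0.082 = 2.574 g/cm³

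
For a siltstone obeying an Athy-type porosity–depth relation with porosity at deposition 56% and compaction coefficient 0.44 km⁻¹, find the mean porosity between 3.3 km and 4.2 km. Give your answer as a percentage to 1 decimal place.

⟨phi⟩ = (1/(z₂−z₁)) ∫ phi₀ e^(−βz) dz = phi₀·(e^(−β·z₁) − e^(−β·z₂)) / (β·(z₂−z₁))
e^(−0.44×3.3) = 0.2341; e^(−0.44×4.2) = 0.1576
⟨phi⟩ = 0.56 × (0.2341 − 0.1576) / (0.44 × 0.9) = 0.56 × 0.1933 = 0.1083

10.8%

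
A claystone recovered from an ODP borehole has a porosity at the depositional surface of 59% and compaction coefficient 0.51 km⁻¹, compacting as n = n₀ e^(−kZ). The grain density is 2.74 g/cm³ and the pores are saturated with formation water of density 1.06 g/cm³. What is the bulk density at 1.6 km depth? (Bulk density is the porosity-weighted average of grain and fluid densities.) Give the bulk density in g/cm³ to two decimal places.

Porosity at depth: n = 0.59·exp(−0.51×1.6) = 0.59×0.4422 = 0.2609
Bulk density: ρ_b = (1−n)ρ_g + n·ρ_f = 0.7391×2.74 + 0.2609×1.06
       = 2.025 + 0.277 = 2.302 g/cm³

2.30 g/cm³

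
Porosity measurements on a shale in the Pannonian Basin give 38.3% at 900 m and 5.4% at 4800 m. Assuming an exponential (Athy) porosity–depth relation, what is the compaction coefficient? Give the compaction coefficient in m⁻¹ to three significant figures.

0.000502 m⁻¹

Working in km (1 km = 1000 m; k in km⁻¹ = k in m⁻¹ × 1000):
Athy: phi(d) = phi₀ e^(−kd) ⇒ phi₁/phi₂ = e^{k(d₂−d₁)} ⇒ k = ln(phi₁/phi₂)/(d₂−d₁)
k = ln(0.383/0.054) / (4.8 − 0.9) = ln(7.093) / 3.9 = 1.9591 / 3.9 = 0.5023 km⁻¹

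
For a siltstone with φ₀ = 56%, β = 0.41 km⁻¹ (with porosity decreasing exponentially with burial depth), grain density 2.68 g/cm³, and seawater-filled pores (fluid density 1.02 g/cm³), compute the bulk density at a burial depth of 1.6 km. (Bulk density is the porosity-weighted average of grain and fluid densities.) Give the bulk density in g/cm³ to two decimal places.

Porosity at depth: φ = 0.56·exp(−0.41×1.6) = 0.56×0.5189 = 0.2906
Bulk density: ρ_b = (1−φ)ρ_g + φ·ρ_f = 0.7094×2.68 + 0.2906×1.02
       = 1.901 + 0.296 = 2.198 g/cm³

2.20 g/cm³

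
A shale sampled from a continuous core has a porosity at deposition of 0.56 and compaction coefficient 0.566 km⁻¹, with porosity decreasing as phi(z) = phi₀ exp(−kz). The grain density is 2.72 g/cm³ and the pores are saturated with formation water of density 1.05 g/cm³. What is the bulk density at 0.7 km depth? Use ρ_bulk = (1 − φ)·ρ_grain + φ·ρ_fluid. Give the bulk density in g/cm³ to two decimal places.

Porosity at depth: phi = 0.56·exp(−0.566×0.7) = 0.56×0.6729 = 0.3768
Bulk density: ρ_b = (1−phi)ρ_g + phi·ρ_f = 0.6232×2.72 + 0.3768×1.05
       = 1.695 + 0.396 = 2.091 g/cm³

2.09 g/cm³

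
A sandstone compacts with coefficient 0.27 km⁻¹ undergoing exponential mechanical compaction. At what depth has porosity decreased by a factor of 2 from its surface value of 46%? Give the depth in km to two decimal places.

n/n₀ = 1/2 ⇒ exp(−c·z) = 1/2 ⇒ z = ln(2) / c
z = 0.6931 / 0.27 = 2.567 km

2.57 km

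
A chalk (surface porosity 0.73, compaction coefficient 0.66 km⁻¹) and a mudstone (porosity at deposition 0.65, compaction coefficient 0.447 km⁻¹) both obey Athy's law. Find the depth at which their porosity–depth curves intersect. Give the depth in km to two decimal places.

Set phi₀ₐ e^(−kₐZ) = phi₀ᵦ e^(−kᵦZ) ⇒ ln(phi₀ₐ/phi₀ᵦ) = (kₐ − kᵦ)·Z
Z = ln(0.73/0.65) / (0.66 − 0.447) = 0.1161 / 0.213 = 0.545 km

0.54 km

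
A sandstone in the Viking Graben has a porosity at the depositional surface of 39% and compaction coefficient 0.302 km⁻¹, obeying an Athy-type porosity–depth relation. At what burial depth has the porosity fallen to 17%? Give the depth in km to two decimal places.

Invert Athy's law: z = ln(φ₀/φ) / β
z = ln(0.39/0.17) / 0.302 = ln(2.294) / 0.302 = 0.8303 / 0.302 = 2.749 km

2.75 km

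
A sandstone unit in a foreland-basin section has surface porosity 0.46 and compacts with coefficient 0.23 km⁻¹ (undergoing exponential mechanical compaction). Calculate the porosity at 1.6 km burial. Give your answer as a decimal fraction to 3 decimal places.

0.318

φ = φ₀·exp(−β·z) = 0.46 × exp(−0.23 × 1.6) = 0.46 × exp(−0.368)
  = 0.46 × 0.6921 = 0.3184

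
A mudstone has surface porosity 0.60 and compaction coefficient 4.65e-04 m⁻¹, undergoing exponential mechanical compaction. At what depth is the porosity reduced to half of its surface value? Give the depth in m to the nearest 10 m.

Working in km (1 km = 1000 m; β in km⁻¹ = β in m⁻¹ × 1000):
φ/φ₀ = 1/2 ⇒ exp(−β·z) = 1/2 ⇒ z = ln(2) / β
z = 0.6931 / 0.465 = 1.491 km

1490 m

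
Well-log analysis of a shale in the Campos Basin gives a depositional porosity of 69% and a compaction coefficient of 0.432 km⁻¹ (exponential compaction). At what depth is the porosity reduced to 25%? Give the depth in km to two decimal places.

Invert Athy's law: z = ln(φ₀/φ) / c
z = ln(0.69/0.25) / 0.432 = ln(2.76) / 0.432 = 1.0152 / 0.432 = 2.350 km

2.35 km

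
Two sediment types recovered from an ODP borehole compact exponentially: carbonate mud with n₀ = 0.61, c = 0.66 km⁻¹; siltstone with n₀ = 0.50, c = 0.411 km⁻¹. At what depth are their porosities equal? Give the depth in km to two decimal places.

Set n₀ₐ e^(−cₐZ) = n₀ᵦ e^(−cᵦZ) ⇒ ln(n₀ₐ/n₀ᵦ) = (cₐ − cᵦ)·Z
Z = ln(0.61/0.5) / (0.66 − 0.411) = 0.1989 / 0.249 = 0.799 km

0.80 km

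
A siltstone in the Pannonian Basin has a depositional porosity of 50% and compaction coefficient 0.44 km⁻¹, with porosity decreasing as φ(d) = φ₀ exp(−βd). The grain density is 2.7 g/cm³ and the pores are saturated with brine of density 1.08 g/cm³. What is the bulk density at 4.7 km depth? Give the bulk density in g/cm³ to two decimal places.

2.60 g/cm³

Porosity at depth: φ = 0.5·exp(−0.44×4.7) = 0.5×0.1264 = 0.0632
Bulk density: ρ_b = (1−φ)ρ_g + φ·ρ_f = 0.9368×2.7 + 0.0632×1.08
       = 2.529 + 0.068 = 2.598 g/cm³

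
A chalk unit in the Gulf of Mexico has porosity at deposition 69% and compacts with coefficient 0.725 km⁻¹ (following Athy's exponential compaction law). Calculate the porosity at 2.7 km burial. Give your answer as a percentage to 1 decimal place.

9.7%

n = n₀·exp(−β·Z) = 0.69 × exp(−0.725 × 2.7) = 0.69 × exp(−1.958)
  = 0.69 × 0.1412 = 0.0974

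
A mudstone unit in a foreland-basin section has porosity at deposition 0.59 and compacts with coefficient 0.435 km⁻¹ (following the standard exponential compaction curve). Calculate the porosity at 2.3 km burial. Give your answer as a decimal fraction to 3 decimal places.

0.217

phi = phi₀·exp(−β·d) = 0.59 × exp(−0.435 × 2.3) = 0.59 × exp(−1)
  = 0.59 × 0.3677 = 0.2169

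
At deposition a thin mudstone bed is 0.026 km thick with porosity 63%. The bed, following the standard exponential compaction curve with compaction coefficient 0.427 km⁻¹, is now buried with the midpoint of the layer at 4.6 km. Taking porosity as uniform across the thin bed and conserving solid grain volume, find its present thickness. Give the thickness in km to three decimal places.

Porosity at 4.6 km: n = 0.63·exp(−0.427×4.6) = 0.0884
Solid-volume conservation: h(1−n) = h₀(1−n₀) ⇒ h = h₀·(1−n₀)/(1−n)
h = 0.026 × (1 − 0.63)/(1 − 0.0884) = 0.026 × 0.4059 = 0.0106 km

0.011 km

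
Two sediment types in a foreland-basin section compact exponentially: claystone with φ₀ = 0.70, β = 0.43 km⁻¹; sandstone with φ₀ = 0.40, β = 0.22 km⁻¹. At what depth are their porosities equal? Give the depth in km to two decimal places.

Set φ₀ₐ e^(−βₐZ) = φ₀ᵦ e^(−βᵦZ) ⇒ ln(φ₀ₐ/φ₀ᵦ) = (βₐ − βᵦ)·Z
Z = ln(0.7/0.4) / (0.43 − 0.22) = 0.5596 / 0.21 = 2.665 km

2.66 km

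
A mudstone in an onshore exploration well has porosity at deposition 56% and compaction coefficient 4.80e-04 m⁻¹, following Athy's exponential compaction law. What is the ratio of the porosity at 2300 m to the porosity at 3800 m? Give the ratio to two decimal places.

Working in km (1 km = 1000 m; k in km⁻¹ = k in m⁻¹ × 1000):
φ(d₁)/φ(d₂) = e^(−k·d₁)/e^(−k·d₂) = e^{k(d₂−d₁)}
= exp(0.48 × 1.5) = exp(0.72) = 2.0544

2.05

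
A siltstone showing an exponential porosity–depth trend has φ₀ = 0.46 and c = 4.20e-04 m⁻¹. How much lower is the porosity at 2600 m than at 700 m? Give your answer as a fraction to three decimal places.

0.188

Working in km (1 km = 1000 m; c in km⁻¹ = c in m⁻¹ × 1000):
φ(0.7) = 0.46·e^(−0.42×0.7) = 0.3428
φ(2.6) = 0.46·e^(−0.42×2.6) = 0.1544
Δφ = 0.3428 − 0.1544 = 0.1885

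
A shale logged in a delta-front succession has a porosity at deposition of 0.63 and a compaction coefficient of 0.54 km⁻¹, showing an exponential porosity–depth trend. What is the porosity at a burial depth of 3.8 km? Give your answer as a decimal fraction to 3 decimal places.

0.081

phi = phi₀·exp(−β·d) = 0.63 × exp(−0.54 × 3.8) = 0.63 × exp(−2.052)
  = 0.63 × 0.1285 = 0.0809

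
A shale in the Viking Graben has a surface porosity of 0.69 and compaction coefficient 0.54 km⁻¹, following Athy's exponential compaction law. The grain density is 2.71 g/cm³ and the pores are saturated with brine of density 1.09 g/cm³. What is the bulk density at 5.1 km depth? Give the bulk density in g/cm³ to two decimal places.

Porosity at depth: φ = 0.69·exp(−0.54×5.1) = 0.69×0.0637 = 0.0439
Bulk density: ρ_b = (1−φ)ρ_g + φ·ρ_f = 0.9561×2.71 + 0.0439×1.09
       = 2.591 + 0.048 = 2.639 g/cm³

2.64 g/cm³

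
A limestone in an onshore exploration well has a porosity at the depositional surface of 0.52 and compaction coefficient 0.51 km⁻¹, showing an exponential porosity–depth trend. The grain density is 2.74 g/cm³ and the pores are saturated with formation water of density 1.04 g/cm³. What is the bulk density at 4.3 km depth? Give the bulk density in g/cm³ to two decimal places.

Porosity at depth: n = 0.52·exp(−0.51×4.3) = 0.52×0.1116 = 0.0580
Bulk density: ρ_b = (1−n)ρ_g + n·ρ_f = 0.9420×2.74 + 0.0580×1.04
       = 2.581 + 0.060 = 2.641 g/cm³

2.64 g/cm³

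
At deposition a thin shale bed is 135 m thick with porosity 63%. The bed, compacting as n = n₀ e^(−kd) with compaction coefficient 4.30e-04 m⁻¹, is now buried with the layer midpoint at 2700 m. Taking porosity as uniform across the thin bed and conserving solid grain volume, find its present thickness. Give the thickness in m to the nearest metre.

62 m

Working in km (1 km = 1000 m; k in km⁻¹ = k in m⁻¹ × 1000):
Porosity at 2.7 km: n = 0.63·exp(−0.43×2.7) = 0.1973
Solid-volume conservation: h(1−n) = h₀(1−n₀) ⇒ h = h₀·(1−n₀)/(1−n)
h = 0.135 × (1 − 0.63)/(1 − 0.1973) = 0.135 × 0.4609 = 0.0622 km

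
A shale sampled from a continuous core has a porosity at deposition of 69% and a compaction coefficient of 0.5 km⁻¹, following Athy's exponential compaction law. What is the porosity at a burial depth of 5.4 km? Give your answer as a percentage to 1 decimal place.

4.6%

φ = φ₀·exp(−k·z) = 0.69 × exp(−0.5 × 5.4) = 0.69 × exp(−2.7)
  = 0.69 × 0.0672 = 0.0464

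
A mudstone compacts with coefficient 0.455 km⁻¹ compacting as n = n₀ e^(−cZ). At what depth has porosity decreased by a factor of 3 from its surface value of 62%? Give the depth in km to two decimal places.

2.41 km

n/n₀ = 1/3 ⇒ exp(−c·Z) = 1/3 ⇒ Z = ln(3) / c
Z = 1.0986 / 0.455 = 2.415 km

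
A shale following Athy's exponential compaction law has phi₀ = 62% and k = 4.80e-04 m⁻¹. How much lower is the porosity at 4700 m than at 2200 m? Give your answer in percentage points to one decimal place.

15.1 percentage points

Working in km (1 km = 1000 m; k in km⁻¹ = k in m⁻¹ × 1000):
phi(2.2) = 0.62·e^(−0.48×2.2) = 0.2157
phi(4.7) = 0.62·e^(−0.48×4.7) = 0.0650
Δphi = 0.2157 − 0.0650 = 0.1507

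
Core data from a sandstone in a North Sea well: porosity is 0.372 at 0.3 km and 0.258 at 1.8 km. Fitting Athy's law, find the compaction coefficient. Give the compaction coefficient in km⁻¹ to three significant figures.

Athy: phi(z) = phi₀ e^(−cz) ⇒ phi₁/phi₂ = e^{c(z₂−z₁)} ⇒ c = ln(phi₁/phi₂)/(z₂−z₁)
c = ln(0.372/0.258) / (1.8 − 0.3) = ln(1.442) / 1.5 = 0.3659 / 1.5 = 0.244 km⁻¹

0.244 km⁻¹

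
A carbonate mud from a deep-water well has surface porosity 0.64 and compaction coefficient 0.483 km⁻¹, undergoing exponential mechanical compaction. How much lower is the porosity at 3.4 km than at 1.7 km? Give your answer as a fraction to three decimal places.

0.158

phi(1.7) = 0.64·e^(−0.483×1.7) = 0.2816
phi(3.4) = 0.64·e^(−0.483×3.4) = 0.1239
Δphi = 0.2816 − 0.1239 = 0.1577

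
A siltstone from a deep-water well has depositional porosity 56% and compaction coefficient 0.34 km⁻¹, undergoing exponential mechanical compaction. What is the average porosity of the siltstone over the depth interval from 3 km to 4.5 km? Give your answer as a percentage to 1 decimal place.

15.8%

⟨phi⟩ = (1/(Z₂−Z₁)) ∫ phi₀ e^(−kZ) dZ = phi₀·(e^(−k·Z₁) − e^(−k·Z₂)) / (k·(Z₂−Z₁))
e^(−0.34×3) = 0.3606; e^(−0.34×4.5) = 0.2165
⟨phi⟩ = 0.56 × (0.3606 − 0.2165) / (0.34 × 1.5) = 0.56 × 0.2825 = 0.1582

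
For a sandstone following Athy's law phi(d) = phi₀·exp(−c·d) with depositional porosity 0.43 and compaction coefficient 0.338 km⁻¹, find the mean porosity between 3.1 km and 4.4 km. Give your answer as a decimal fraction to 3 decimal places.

0.122

⟨phi⟩ = (1/(d₂−d₁)) ∫ phi₀ e^(−cd) dd = phi₀·(e^(−c·d₁) − e^(−c·d₂)) / (c·(d₂−d₁))
e^(−0.338×3.1) = 0.3507; e^(−0.338×4.4) = 0.2260
⟨phi⟩ = 0.43 × (0.3507 − 0.2260) / (0.338 × 1.3) = 0.43 × 0.2838 = 0.1220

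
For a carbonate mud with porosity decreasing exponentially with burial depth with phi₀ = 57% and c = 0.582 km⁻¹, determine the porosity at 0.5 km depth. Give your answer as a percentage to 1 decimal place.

42.6%

phi = phi₀·exp(−c·d) = 0.57 × exp(−0.582 × 0.5) = 0.57 × exp(−0.291)
  = 0.57 × 0.7475 = 0.4261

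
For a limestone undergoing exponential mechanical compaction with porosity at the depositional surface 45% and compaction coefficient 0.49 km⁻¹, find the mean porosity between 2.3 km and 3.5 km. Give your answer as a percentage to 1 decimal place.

⟨phi⟩ = (1/(d₂−d₁)) ∫ phi₀ e^(−kd) dd = phi₀·(e^(−k·d₁) − e^(−k·d₂)) / (k·(d₂−d₁))
e^(−0.49×2.3) = 0.3240; e^(−0.49×3.5) = 0.1800
⟨phi⟩ = 0.45 × (0.3240 − 0.1800) / (0.49 × 1.2) = 0.45 × 0.2450 = 0.1102

11.0%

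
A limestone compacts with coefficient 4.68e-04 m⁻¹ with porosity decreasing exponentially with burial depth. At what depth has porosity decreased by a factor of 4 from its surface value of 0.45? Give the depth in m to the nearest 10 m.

2960 m

Working in km (1 km = 1000 m; k in km⁻¹ = k in m⁻¹ × 1000):
n/n₀ = 1/4 ⇒ exp(−k·z) = 1/4 ⇒ z = ln(4) / k
z = 1.3863 / 0.468 = 2.962 km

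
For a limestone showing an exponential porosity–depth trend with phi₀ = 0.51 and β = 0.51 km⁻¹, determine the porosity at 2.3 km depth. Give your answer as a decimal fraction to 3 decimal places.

0.158

phi = phi₀·exp(−β·d) = 0.51 × exp(−0.51 × 2.3) = 0.51 × exp(−1.173)
  = 0.51 × 0.3094 = 0.1578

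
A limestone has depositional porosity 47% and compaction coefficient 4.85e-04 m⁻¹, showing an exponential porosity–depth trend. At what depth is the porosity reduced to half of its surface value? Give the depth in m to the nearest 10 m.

1430 m

Working in km (1 km = 1000 m; β in km⁻¹ = β in m⁻¹ × 1000):
n/n₀ = 1/2 ⇒ exp(−β·d) = 1/2 ⇒ d = ln(2) / β
d = 0.6931 / 0.485 = 1.429 km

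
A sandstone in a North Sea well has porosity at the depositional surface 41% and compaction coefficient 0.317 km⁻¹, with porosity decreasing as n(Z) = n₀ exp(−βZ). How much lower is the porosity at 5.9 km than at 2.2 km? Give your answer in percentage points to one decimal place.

14.1 percentage points

n(2.2) = 0.41·e^(−0.317×2.2) = 0.2041
n(5.9) = 0.41·e^(−0.317×5.9) = 0.0632
Δn = 0.2041 − 0.0632 = 0.1410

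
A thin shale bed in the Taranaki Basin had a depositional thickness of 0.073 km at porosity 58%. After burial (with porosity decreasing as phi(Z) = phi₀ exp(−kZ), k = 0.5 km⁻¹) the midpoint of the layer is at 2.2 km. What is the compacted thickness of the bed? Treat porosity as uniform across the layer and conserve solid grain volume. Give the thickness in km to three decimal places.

0.038 km

Porosity at 2.2 km: phi = 0.58·exp(−0.5×2.2) = 0.1931
Solid-volume conservation: h(1−phi) = h₀(1−phi₀) ⇒ h = h₀·(1−phi₀)/(1−phi)
h = 0.073 × (1 − 0.58)/(1 − 0.1931) = 0.073 × 0.5205 = 0.0380 km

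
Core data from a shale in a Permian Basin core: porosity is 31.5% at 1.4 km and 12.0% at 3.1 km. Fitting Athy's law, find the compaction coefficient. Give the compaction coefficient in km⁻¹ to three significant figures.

0.568 km⁻¹

Athy: φ(z) = φ₀ e^(−βz) ⇒ φ₁/φ₂ = e^{β(z₂−z₁)} ⇒ β = ln(φ₁/φ₂)/(z₂−z₁)
β = ln(0.315/0.12) / (3.1 − 1.4) = ln(2.625) / 1.7 = 0.9651 / 1.7 = 0.5677 km⁻¹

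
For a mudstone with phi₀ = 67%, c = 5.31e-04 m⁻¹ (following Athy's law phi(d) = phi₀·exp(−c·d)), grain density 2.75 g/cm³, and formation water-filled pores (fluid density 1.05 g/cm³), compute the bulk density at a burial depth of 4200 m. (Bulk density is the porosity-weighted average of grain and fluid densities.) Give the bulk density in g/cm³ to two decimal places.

2.63 g/cm³

Working in km (1 km = 1000 m; c in km⁻¹ = c in m⁻¹ × 1000):
Porosity at depth: phi = 0.67·exp(−0.531×4.2) = 0.67×0.1075 = 0.0720
Bulk density: ρ_b = (1−phi)ρ_g + phi·ρ_f = 0.9280×2.75 + 0.0720×1.05
       = 2.552 + 0.076 = 2.628 g/cm³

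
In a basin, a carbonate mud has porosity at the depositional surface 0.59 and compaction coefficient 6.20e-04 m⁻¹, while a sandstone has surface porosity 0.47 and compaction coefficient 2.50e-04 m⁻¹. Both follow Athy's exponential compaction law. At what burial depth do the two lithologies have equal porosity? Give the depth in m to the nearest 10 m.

610 m

Working in km (1 km = 1000 m; c in km⁻¹ = c in m⁻¹ × 1000):
Set φ₀ₐ e^(−cₐZ) = φ₀ᵦ e^(−cᵦZ) ⇒ ln(φ₀ₐ/φ₀ᵦ) = (cₐ − cᵦ)·Z
Z = ln(0.59/0.47) / (0.62 − 0.25) = 0.2274 / 0.37 = 0.615 km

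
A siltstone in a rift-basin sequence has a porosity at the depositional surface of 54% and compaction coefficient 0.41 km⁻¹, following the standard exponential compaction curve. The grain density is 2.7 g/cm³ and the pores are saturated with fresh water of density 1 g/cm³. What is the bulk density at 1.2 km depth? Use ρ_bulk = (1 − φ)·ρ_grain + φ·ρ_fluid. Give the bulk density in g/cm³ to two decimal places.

2.14 g/cm³

Porosity at depth: n = 0.54·exp(−0.41×1.2) = 0.54×0.6114 = 0.3302
Bulk density: ρ_b = (1−n)ρ_g + n·ρ_f = 0.6698×2.7 + 0.3302×1
       = 1.809 + 0.330 = 2.139 g/cm³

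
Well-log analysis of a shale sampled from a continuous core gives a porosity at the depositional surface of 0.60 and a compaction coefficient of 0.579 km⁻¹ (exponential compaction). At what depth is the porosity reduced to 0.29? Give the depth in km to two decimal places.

Invert Athy's law: d = ln(phi₀/phi) / c
d = ln(0.6/0.29) / 0.579 = ln(2.069) / 0.579 = 0.7270 / 0.579 = 1.256 km

1.26 km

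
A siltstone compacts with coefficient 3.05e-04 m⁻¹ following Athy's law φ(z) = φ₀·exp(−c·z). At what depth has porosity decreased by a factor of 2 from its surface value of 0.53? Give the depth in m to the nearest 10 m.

2270 m

Working in km (1 km = 1000 m; c in km⁻¹ = c in m⁻¹ × 1000):
φ/φ₀ = 1/2 ⇒ exp(−c·z) = 1/2 ⇒ z = ln(2) / c
z = 0.6931 / 0.305 = 2.273 km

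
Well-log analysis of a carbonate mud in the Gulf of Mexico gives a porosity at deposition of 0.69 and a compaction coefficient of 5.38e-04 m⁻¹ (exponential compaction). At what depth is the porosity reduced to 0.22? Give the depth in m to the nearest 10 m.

2120 m

Working in km (1 km = 1000 m; c in km⁻¹ = c in m⁻¹ × 1000):
Invert Athy's law: Z = ln(phi₀/phi) / c
Z = ln(0.69/0.22) / 0.538 = ln(3.136) / 0.538 = 1.1431 / 0.538 = 2.125 km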